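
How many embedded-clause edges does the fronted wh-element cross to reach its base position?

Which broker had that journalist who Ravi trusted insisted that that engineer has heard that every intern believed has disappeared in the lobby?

"which broker" is extracted from the subject of "disappeared".
Boundaries crossed, outermost first: [that], [that], [Ø] — 3 in total.

3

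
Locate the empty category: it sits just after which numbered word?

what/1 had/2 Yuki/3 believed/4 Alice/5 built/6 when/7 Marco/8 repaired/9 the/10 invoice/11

6

The displaced element is "what" (word 1).
It is linked across 1 clause boundary (Ø).
It functions as the direct object of "built", so the gap sits immediately after word 6 ("built").
Base order: Yuki had believed Alice built what when Marco repaired the invoice.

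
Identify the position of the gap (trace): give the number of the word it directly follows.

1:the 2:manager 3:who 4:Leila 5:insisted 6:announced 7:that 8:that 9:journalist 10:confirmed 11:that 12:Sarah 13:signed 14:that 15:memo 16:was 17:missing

5

The displaced element is "the manager" (word 2).
It is linked across 1 clause boundary (Ø).
It functions as the subject of "announced", so the gap sits immediately after word 5 ("insisted").
Base order: Leila insisted the manager announced that that journalist confirmed that Sarah signed that memo.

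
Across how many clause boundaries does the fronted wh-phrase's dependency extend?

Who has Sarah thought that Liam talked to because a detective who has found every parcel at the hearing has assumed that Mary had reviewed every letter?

"who" is extracted from the PP object of "talked".
Boundaries crossed, outermost first: [that] — 1 in total.

1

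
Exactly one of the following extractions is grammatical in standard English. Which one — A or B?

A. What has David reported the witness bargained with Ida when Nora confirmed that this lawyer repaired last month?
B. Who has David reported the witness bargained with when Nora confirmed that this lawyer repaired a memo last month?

B

In A, the wh-phrase is extracted from inside an adjunct island (introduced by "when"), which blocks movement.
In B, the extraction path crosses only that-complement boundaries, which are transparent.
So B is grammatical.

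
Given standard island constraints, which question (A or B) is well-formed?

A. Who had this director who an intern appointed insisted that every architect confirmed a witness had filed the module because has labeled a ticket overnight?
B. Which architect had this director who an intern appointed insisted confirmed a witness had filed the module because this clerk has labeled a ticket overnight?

In A, the wh-phrase is extracted from inside an adjunct island (introduced by "because"), which blocks movement.
In B, the extraction path crosses only that-complement boundaries, which are transparent.
So B is grammatical.

B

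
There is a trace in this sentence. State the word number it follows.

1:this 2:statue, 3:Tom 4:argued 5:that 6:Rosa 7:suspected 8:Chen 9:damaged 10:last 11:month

9

The displaced element is "this statue" (word 2).
It is linked across 2 clause boundaries (that → Ø).
It functions as the direct object of "damaged", so the gap sits immediately after word 9 ("damaged").
Base order: Tom argued that Rosa suspected Chen damaged this statue last month.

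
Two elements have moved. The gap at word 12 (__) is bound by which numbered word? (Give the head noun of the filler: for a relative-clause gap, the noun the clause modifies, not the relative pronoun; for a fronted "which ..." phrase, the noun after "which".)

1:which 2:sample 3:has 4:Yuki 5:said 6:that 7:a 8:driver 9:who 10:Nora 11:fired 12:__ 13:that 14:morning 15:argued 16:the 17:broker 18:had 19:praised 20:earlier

8

The marked gap is inside the relative clause, the direct object of "fired".
Its filler is the head noun "driver" (via "who"), at word 8.
(The other dependency links word 2 to a gap after word 19.)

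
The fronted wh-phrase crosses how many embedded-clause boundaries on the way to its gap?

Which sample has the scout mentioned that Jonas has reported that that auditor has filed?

"which sample" is extracted from the object of "filed".
Boundaries crossed, outermost first: [that], [that] — 2 in total.

2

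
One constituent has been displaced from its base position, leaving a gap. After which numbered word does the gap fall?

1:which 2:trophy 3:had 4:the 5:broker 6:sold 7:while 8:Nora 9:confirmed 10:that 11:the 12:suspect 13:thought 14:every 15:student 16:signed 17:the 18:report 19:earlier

6

The displaced element is "which trophy" (word 2).
It functions as the direct object of "sold", so the gap sits immediately after word 6 ("sold").
Base order: The broker had sold which trophy while Nora confirmed that the suspect thought every student signed the report earlier.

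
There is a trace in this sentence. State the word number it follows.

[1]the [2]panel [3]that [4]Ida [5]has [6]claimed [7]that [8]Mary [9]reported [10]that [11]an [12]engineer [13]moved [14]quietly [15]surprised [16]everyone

13

The displaced element is "the panel" (word 2).
It is linked across 2 clause boundaries (that → that).
It functions as the direct object of "moved", so the gap sits immediately after word 13 ("moved").
Base order: Ida has claimed that Mary reported that an engineer moved the panel quietly.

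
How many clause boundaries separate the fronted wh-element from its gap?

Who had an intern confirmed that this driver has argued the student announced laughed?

"who" is extracted from the subject of "laughed".
Boundaries crossed, outermost first: [that], [Ø], [Ø] — 3 in total.

3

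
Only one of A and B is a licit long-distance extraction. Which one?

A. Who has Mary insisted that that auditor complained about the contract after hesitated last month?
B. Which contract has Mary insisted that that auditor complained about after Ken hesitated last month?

In A, the wh-phrase is extracted from inside an adjunct island (introduced by "after"), which blocks movement.
In B, the extraction path crosses only that-complement boundaries, which are transparent.
So B is grammatical.

B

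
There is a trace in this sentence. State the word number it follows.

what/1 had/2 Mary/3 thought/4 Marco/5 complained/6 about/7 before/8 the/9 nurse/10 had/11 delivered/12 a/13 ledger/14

7

The displaced element is "what" (word 1).
It is linked across 1 clause boundary (Ø).
It functions as the object of the preposition "about" of "complained", so the gap sits immediately after word 7 ("about").
Base order: Mary had thought Marco complained about what before the nurse had delivered a ledger.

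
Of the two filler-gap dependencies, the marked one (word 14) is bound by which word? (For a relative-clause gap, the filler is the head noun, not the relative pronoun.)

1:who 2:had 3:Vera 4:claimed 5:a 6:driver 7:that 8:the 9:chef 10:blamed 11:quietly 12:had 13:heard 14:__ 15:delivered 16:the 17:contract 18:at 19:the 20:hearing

The marked gap is the subject of "delivered".
Its filler is the fronted wh-phrase "who", at word 1.
(The other dependency links word 6 to a gap after word 10.)

1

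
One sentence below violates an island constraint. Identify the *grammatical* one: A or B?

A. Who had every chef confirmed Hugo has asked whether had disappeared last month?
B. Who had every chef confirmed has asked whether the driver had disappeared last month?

In A, the wh-phrase is extracted from inside a wh-island (introduced by "whether"), which blocks movement.
In B, the extraction path crosses only that-complement boundaries, which are transparent.
So B is grammatical.

B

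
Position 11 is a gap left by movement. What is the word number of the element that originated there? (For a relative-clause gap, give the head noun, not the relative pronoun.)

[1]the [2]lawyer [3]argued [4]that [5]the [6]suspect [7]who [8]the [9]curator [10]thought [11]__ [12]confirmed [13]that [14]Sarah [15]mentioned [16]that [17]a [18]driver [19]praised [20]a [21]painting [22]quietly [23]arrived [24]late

The gap at 11 is the subject of "confirmed", inside a relative clause.
The relative pronoun is "who" (word 7); it is bound by the head noun immediately before it.
Its filler is the head noun "suspect", at word 6.

6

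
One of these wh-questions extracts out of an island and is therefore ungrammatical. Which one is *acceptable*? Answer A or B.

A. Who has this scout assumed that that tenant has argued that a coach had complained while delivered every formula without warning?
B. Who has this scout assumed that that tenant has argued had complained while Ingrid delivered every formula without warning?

B

In A, the wh-phrase is extracted from inside an adjunct island (introduced by "while"), which blocks movement.
In B, the extraction path crosses only that-complement boundaries, which are transparent.
So B is grammatical.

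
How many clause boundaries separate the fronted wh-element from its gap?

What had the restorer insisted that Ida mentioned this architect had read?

2

"what" is extracted from the object of "read".
Boundaries crossed, outermost first: [that], [Ø] — 2 in total.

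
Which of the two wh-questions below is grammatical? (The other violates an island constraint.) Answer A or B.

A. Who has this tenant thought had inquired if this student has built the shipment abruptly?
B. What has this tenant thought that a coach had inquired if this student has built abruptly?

A

In B, the wh-phrase is extracted from inside a wh-island (introduced by "if"), which blocks movement.
In A, the extraction path crosses only that-complement boundaries, which are transparent.
So A is grammatical.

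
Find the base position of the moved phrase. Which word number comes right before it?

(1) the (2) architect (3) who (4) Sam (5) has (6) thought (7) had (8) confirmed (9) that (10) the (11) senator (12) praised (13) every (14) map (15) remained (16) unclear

The displaced element is "the architect" (word 2).
It is linked across 1 clause boundary (Ø).
It functions as the subject of "confirmed", so the gap sits immediately after word 6 ("thought").
Base order: Sam has thought that the architect had confirmed that the senator praised every map.

6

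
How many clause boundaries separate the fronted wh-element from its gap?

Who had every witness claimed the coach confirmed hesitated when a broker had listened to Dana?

2

"who" is extracted from the subject of "hesitated".
Boundaries crossed, outermost first: [Ø], [Ø] — 2 in total.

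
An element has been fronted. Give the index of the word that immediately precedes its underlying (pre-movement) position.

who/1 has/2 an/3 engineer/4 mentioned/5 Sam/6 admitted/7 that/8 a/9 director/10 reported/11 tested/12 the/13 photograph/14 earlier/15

11

The displaced element is "who" (word 1).
It is linked across 3 clause boundaries (Ø → that → Ø).
It functions as the subject of "tested", so the gap sits immediately after word 11 ("reported").
Base order: An engineer has mentioned Sam admitted that a director reported who tested the photograph earlier.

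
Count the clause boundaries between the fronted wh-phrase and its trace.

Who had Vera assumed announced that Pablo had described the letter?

"who" is extracted from the subject of "announced".
Boundaries crossed, outermost first: [Ø] — 1 in total.

1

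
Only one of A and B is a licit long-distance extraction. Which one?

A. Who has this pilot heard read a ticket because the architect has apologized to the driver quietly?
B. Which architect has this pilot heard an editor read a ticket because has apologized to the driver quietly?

A

In B, the wh-phrase is extracted from inside an adjunct island (introduced by "because"), which blocks movement.
In A, the extraction path crosses only that-complement boundaries, which are transparent.
So A is grammatical.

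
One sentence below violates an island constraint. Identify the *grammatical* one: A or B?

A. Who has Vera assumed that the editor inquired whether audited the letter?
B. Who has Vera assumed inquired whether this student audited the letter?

In A, the wh-phrase is extracted from inside a wh-island (introduced by "whether"), which blocks movement.
In B, the extraction path crosses only that-complement boundaries, which are transparent.
So B is grammatical.

B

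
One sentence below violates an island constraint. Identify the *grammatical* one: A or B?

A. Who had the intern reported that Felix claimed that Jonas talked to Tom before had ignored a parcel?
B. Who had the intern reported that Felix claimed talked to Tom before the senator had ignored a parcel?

In A, the wh-phrase is extracted from inside an adjunct island (introduced by "before"), which blocks movement.
In B, the extraction path crosses only that-complement boundaries, which are transparent.
So B is grammatical.

B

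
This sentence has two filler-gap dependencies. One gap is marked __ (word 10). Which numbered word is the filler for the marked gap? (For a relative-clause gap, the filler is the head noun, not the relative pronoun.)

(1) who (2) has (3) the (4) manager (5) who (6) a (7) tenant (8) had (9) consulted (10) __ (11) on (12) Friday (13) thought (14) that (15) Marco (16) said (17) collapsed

The marked gap is inside the relative clause, the direct object of "consulted".
Its filler is the head noun "manager" (via "who"), at word 4.
(The other dependency links word 1 to a gap after word 16.)

4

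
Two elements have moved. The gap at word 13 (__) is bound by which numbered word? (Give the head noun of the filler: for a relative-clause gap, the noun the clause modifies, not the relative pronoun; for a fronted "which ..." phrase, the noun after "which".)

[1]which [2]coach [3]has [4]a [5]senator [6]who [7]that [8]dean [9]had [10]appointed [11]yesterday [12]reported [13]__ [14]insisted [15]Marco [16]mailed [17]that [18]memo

2

The marked gap is the subject of "insisted".
Its filler is the fronted wh-phrase "which coach", at word 2.
(The other dependency links word 5 to a gap after word 10.)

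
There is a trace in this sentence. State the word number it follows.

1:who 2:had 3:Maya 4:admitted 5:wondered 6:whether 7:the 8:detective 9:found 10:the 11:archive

The displaced element is "who" (word 1).
It is linked across 1 clause boundary (Ø).
It functions as the subject of "wondered", so the gap sits immediately after word 4 ("admitted").
Base order: Maya had admitted that who wondered whether the detective found the archive.

4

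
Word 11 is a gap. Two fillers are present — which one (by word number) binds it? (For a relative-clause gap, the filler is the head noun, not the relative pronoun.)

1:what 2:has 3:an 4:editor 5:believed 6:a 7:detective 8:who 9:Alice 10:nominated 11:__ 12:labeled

The marked gap is inside the relative clause, the direct object of "nominated".
Its filler is the head noun "detective" (via "who"), at word 7.
(The other dependency links word 1 to a gap after word 12.)

7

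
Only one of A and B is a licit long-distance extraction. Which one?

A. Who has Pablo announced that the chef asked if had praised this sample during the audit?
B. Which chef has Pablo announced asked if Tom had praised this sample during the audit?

B

In A, the wh-phrase is extracted from inside a wh-island (introduced by "if"), which blocks movement.
In B, the extraction path crosses only that-complement boundaries, which are transparent.
So B is grammatical.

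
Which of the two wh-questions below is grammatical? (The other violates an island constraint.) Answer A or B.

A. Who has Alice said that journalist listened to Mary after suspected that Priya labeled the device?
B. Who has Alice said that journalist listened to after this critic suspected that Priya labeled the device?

B

In A, the wh-phrase is extracted from inside an adjunct island (introduced by "after"), which blocks movement.
In B, the extraction path crosses only that-complement boundaries, which are transparent.
So B is grammatical.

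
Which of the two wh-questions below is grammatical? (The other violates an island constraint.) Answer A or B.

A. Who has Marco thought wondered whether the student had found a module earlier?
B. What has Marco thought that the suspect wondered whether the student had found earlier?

A

In B, the wh-phrase is extracted from inside a wh-island (introduced by "whether"), which blocks movement.
In A, the extraction path crosses only that-complement boundaries, which are transparent.
So A is grammatical.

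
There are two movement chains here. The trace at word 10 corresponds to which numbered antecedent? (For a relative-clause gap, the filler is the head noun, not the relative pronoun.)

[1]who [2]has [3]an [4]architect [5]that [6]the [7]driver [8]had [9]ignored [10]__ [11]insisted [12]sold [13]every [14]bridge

The marked gap is inside the relative clause, the direct object of "ignored".
Its filler is the head noun "architect" (via "that"), at word 4.
(The other dependency links word 1 to a gap after word 11.)

4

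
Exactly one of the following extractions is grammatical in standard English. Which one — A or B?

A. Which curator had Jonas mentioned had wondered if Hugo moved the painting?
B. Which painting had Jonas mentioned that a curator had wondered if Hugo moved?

A

In B, the wh-phrase is extracted from inside a wh-island (introduced by "if"), which blocks movement.
In A, the extraction path crosses only that-complement boundaries, which are transparent.
So A is grammatical.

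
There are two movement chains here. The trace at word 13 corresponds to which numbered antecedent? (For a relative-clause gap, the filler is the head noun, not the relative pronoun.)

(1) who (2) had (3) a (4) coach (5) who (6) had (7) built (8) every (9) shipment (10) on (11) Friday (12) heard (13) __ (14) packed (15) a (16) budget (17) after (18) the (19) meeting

The marked gap is the subject of "packed".
Its filler is the fronted wh-phrase "who", at word 1.
(The other dependency links word 4 to a gap after word 5.)

1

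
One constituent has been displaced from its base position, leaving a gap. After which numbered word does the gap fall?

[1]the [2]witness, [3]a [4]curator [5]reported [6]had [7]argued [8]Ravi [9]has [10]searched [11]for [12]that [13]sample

The displaced element is "the witness" (word 2).
It is linked across 1 clause boundary (Ø).
It functions as the subject of "argued", so the gap sits immediately after word 5 ("reported").
Base order: A curator reported that the witness had argued Ravi has searched for that sample.

5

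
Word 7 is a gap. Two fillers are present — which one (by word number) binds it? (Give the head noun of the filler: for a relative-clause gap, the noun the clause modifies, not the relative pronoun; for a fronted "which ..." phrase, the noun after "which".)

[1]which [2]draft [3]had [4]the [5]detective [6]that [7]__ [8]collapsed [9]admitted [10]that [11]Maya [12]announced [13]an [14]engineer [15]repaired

5

The marked gap is inside the relative clause, the subject of "collapsed".
Its filler is the head noun "detective" (via "that"), at word 5.
(The other dependency links word 2 to a gap after word 15.)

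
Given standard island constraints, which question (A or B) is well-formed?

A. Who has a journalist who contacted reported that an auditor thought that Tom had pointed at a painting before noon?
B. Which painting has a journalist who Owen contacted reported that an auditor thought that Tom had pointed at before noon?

In A, the wh-phrase is extracted from inside a complex-NP island (relative clause) (introduced by "who"), which blocks movement.
In B, the extraction path crosses only that-complement boundaries, which are transparent.
So B is grammatical.

B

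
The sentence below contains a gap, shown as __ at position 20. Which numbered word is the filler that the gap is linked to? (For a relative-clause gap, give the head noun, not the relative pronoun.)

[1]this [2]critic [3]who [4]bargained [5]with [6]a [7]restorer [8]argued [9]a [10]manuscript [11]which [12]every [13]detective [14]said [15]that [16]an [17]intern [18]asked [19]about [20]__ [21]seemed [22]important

10

The gap at 20 is the prepositional object of "asked", inside a relative clause.
The relative pronoun is "which" (word 11); it is bound by the head noun immediately before it.
Its filler is the head noun "manuscript", at word 10.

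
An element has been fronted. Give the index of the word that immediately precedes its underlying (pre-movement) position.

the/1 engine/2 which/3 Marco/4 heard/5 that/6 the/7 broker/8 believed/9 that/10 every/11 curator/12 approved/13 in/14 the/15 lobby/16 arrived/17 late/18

13

The displaced element is "the engine" (word 2).
It is linked across 2 clause boundaries (that → that).
It functions as the direct object of "approved", so the gap sits immediately after word 13 ("approved").
Base order: Marco heard that the broker believed that every curator approved the engine in the lobby.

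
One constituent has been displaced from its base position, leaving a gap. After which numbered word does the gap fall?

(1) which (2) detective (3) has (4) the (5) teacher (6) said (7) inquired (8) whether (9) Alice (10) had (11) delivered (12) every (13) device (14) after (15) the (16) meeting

The displaced element is "which detective" (word 2).
It is linked across 1 clause boundary (Ø).
It functions as the subject of "inquired", so the gap sits immediately after word 6 ("said").
Base order: The teacher has said that which detective inquired whether Alice had delivered every device after the meeting.

6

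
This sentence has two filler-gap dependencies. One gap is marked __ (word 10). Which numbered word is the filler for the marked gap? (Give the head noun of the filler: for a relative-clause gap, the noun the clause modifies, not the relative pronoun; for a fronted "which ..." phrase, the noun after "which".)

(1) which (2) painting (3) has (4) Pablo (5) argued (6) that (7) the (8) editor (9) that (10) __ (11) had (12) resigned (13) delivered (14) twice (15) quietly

The marked gap is inside the relative clause, the subject of "resigned".
Its filler is the head noun "editor" (via "that"), at word 8.
(The other dependency links word 2 to a gap after word 13.)

8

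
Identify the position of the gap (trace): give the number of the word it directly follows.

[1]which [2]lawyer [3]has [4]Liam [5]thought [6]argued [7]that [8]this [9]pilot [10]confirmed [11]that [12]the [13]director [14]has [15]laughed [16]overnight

5

The displaced element is "which lawyer" (word 2).
It is linked across 1 clause boundary (Ø).
It functions as the subject of "argued", so the gap sits immediately after word 5 ("thought").
Base order: Liam has thought which lawyer argued that this pilot confirmed that the director has laughed overnight.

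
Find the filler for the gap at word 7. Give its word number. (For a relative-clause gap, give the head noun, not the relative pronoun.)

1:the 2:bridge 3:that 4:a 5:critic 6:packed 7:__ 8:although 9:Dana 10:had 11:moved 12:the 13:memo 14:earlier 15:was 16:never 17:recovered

The gap at 7 is the object of "packed", inside a relative clause.
The relative pronoun is "that" (word 3); it is bound by the head noun immediately before it.
Its filler is the head noun "bridge", at word 2.

2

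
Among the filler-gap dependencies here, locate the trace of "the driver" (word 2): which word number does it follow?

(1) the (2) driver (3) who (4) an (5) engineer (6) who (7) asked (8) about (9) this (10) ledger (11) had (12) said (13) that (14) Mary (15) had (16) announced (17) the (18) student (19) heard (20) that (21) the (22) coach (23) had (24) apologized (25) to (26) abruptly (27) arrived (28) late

The displaced element is "the driver" (word 2).
It is linked across 3 clause boundaries (that → Ø → that).
It functions as the object of the preposition "to" of "apologized", so the gap sits immediately after word 25 ("to").
Base order: An engineer who asked about this ledger had said that Mary had announced the student heard that the coach had apologized to the driver abruptly.

25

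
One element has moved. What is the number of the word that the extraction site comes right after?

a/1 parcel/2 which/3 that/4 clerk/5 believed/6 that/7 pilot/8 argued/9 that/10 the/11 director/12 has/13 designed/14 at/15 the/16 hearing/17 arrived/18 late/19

The displaced element is "a parcel" (word 2).
It is linked across 2 clause boundaries (Ø → that).
It functions as the direct object of "designed", so the gap sits immediately after word 14 ("designed").
Base order: That clerk believed that pilot argued that the director has designed a parcel at the hearing.

14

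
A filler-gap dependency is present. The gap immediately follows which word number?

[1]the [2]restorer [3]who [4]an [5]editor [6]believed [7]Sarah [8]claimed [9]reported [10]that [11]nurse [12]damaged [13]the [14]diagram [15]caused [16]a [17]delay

8

The displaced element is "the restorer" (word 2).
It is linked across 2 clause boundaries (Ø → Ø).
It functions as the subject of "reported", so the gap sits immediately after word 8 ("claimed").
Base order: An editor believed Sarah claimed that the restorer reported that nurse damaged the diagram.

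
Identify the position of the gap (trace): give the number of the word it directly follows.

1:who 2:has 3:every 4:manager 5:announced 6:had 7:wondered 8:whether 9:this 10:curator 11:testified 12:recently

The displaced element is "who" (word 1).
It is linked across 1 clause boundary (Ø).
It functions as the subject of "wondered", so the gap sits immediately after word 5 ("announced").
Base order: Every manager has announced that who had wondered whether this curator testified recently.

5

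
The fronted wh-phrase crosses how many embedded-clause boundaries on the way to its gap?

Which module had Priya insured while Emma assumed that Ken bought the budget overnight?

0

"which module" originates inside the matrix clause — no clause boundary is crossed.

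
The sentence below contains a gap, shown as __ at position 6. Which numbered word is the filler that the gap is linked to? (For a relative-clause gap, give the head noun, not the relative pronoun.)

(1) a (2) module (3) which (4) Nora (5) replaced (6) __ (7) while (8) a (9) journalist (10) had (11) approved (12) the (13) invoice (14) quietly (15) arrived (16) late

The gap at 6 is the object of "replaced", inside a relative clause.
The relative pronoun is "which" (word 3); it is bound by the head noun immediately before it.
Its filler is the head noun "module", at word 2.

2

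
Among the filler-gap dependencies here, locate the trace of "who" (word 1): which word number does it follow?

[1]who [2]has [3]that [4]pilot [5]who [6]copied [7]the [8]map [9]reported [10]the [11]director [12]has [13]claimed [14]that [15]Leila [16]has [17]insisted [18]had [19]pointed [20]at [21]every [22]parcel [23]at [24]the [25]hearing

The displaced element is "who" (word 1).
It is linked across 3 clause boundaries (Ø → that → Ø).
It functions as the subject of "pointed", so the gap sits immediately after word 17 ("insisted").
Base order: That pilot who copied the map has reported the director has claimed that Leila has insisted that who had pointed at every parcel at the hearing.

17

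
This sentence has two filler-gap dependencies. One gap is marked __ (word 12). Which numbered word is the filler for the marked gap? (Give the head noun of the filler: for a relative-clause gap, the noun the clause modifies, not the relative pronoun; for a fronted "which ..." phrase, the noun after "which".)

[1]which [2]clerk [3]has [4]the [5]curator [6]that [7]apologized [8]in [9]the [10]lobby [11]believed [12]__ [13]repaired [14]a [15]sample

2

The marked gap is the subject of "repaired".
Its filler is the fronted wh-phrase "which clerk", at word 2.
(The other dependency links word 5 to a gap after word 6.)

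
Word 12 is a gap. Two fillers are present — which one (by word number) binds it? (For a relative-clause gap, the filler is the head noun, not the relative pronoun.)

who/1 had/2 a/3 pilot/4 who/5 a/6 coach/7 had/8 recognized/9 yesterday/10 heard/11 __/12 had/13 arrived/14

The marked gap is the subject of "arrived".
Its filler is the fronted wh-phrase "who", at word 1.
(The other dependency links word 4 to a gap after word 9.)

1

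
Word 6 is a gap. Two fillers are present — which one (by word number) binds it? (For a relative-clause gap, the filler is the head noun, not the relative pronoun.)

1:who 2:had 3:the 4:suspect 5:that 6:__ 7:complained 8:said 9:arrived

The marked gap is inside the relative clause, the subject of "complained".
Its filler is the head noun "suspect" (via "that"), at word 4.
(The other dependency links word 1 to a gap after word 8.)

4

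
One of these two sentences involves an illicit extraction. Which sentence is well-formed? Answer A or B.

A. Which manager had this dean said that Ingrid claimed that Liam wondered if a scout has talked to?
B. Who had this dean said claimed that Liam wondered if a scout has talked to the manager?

In A, the wh-phrase is extracted from inside a wh-island (introduced by "if"), which blocks movement.
In B, the extraction path crosses only that-complement boundaries, which are transparent.
So B is grammatical.

B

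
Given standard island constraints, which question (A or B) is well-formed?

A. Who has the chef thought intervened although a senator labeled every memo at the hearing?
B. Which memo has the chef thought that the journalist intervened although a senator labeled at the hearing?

A

In B, the wh-phrase is extracted from inside an adjunct island (introduced by "although"), which blocks movement.
In A, the extraction path crosses only that-complement boundaries, which are transparent.
So A is grammatical.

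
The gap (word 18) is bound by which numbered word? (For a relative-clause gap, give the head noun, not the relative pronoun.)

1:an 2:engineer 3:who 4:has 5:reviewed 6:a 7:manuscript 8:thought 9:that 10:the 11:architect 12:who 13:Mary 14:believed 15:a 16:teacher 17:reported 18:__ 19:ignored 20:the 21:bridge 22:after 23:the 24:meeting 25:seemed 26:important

The gap at 18 is the subject of "ignored", inside a relative clause.
The relative pronoun is "who" (word 12); it is bound by the head noun immediately before it.
Its filler is the head noun "architect", at word 11.

11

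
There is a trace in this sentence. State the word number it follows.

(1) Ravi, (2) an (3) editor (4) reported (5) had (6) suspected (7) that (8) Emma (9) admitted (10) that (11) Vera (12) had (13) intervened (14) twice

4

The displaced element is "Ravi" (word 1).
It is linked across 1 clause boundary (Ø).
It functions as the subject of "suspected", so the gap sits immediately after word 4 ("reported").
Base order: An editor reported that Ravi had suspected that Emma admitted that Vera had intervened twice.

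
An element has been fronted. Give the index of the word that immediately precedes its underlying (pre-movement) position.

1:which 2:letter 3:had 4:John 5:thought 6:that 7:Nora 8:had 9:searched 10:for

The displaced element is "which letter" (word 2).
It is linked across 1 clause boundary (that).
It functions as the object of the preposition "for" of "searched", so the gap sits immediately after word 10 ("for").
Base order: John had thought that Nora had searched for which letter.

10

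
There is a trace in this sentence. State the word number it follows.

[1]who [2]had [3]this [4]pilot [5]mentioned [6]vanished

5

The displaced element is "who" (word 1).
It is linked across 1 clause boundary (Ø).
It functions as the subject of "vanished", so the gap sits immediately after word 5 ("mentioned").
Base order: This pilot had mentioned that who vanished.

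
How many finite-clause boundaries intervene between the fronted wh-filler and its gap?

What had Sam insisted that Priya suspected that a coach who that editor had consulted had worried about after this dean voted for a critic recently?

"what" is extracted from the PP object of "worried".
Boundaries crossed, outermost first: [that], [that] — 2 in total.

2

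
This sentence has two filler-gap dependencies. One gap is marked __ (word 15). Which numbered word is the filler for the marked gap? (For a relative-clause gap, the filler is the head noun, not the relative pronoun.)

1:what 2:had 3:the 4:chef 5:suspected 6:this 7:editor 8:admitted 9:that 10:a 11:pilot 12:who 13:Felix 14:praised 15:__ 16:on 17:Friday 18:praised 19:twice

The marked gap is inside the relative clause, the direct object of "praised".
Its filler is the head noun "pilot" (via "who"), at word 11.
(The other dependency links word 1 to a gap after word 18.)

11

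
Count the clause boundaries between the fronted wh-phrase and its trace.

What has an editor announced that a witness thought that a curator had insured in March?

"what" is extracted from the object of "insured".
Boundaries crossed, outermost first: [that], [that] — 2 in total.

2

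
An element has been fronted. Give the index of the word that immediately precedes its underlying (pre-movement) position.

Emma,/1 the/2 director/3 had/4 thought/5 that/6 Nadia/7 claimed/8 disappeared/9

The displaced element is "Emma" (word 1).
It is linked across 2 clause boundaries (that → Ø).
It functions as the subject of "disappeared", so the gap sits immediately after word 8 ("claimed").
Base order: The director had thought that Nadia claimed that Emma disappeared.

8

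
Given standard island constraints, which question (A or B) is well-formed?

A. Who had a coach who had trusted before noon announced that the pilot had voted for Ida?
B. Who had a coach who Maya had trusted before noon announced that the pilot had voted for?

B

In A, the wh-phrase is extracted from inside a complex-NP island (relative clause) (introduced by "who"), which blocks movement.
In B, the extraction path crosses only that-complement boundaries, which are transparent.
So B is grammatical.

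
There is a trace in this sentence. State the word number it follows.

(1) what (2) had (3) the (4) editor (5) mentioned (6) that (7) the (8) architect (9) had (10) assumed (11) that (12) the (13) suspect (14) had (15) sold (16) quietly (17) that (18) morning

15

The displaced element is "what" (word 1).
It is linked across 2 clause boundaries (that → that).
It functions as the direct object of "sold", so the gap sits immediately after word 15 ("sold").
Base order: The editor had mentioned that the architect had assumed that the suspect had sold what quietly that morning.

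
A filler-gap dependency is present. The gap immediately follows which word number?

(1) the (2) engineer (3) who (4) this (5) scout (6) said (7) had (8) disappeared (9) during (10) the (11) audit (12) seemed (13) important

The displaced element is "the engineer" (word 2).
It is linked across 1 clause boundary (Ø).
It functions as the subject of "disappeared", so the gap sits immediately after word 6 ("said").
Base order: This scout said that the engineer had disappeared during the audit.

6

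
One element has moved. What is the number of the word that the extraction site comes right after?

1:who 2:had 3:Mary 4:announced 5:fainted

4

The displaced element is "who" (word 1).
It is linked across 1 clause boundary (Ø).
It functions as the subject of "fainted", so the gap sits immediately after word 4 ("announced").
Base order: Mary had announced that who fainted.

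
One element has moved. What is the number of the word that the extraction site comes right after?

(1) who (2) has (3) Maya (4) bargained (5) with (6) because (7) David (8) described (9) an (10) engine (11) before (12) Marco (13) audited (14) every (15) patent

5

The displaced element is "who" (word 1).
It functions as the object of the preposition "with" of "bargained", so the gap sits immediately after word 5 ("with").
Base order: Maya has bargained with who because David described an engine before Marco audited every patent.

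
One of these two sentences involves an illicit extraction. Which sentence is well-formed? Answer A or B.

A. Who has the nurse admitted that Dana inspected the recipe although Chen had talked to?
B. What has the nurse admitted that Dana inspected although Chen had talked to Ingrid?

In A, the wh-phrase is extracted from inside an adjunct island (introduced by "although"), which blocks movement.
In B, the extraction path crosses only that-complement boundaries, which are transparent.
So B is grammatical.

B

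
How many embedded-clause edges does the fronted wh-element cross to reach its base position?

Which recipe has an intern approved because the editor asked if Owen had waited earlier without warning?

"which recipe" originates inside the matrix clause — no clause boundary is crossed.

0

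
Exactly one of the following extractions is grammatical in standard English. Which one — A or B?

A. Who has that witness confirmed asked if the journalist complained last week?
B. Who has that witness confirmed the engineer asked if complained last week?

In B, the wh-phrase is extracted from inside a wh-island (introduced by "if"), which blocks movement.
In A, the extraction path crosses only that-complement boundaries, which are transparent.
So A is grammatical.

A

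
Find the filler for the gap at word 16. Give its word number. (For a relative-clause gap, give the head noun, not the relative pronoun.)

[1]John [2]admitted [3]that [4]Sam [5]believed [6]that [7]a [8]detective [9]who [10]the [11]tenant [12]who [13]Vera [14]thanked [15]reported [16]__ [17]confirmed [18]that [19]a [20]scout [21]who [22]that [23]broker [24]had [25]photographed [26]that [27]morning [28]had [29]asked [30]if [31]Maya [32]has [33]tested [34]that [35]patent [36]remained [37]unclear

The gap at 16 is the subject of "confirmed", inside a relative clause.
The relative pronoun is "who" (word 9); it is bound by the head noun immediately before it.
Its filler is the head noun "detective", at word 8.

8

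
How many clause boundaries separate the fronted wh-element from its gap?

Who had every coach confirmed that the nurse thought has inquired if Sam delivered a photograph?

2

"who" is extracted from the subject of "inquired".
Boundaries crossed, outermost first: [that], [Ø] — 2 in total.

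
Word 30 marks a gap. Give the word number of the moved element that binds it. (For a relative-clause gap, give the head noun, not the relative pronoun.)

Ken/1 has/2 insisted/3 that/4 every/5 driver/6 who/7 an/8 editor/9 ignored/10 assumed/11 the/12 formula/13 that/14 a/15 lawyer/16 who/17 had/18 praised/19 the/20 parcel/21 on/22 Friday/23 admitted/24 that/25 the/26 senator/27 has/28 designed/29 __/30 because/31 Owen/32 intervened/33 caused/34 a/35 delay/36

13

The gap at 30 is the object of "designed", inside a relative clause.
The relative pronoun is "that" (word 14); it is bound by the head noun immediately before it.
Its filler is the head noun "formula", at word 13.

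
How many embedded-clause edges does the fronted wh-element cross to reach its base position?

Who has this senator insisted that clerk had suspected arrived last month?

2

"who" is extracted from the subject of "arrived".
Boundaries crossed, outermost first: [Ø], [Ø] — 2 in total.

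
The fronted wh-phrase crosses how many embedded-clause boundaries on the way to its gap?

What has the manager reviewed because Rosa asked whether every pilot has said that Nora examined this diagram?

0

"what" originates inside the matrix clause — no clause boundary is crossed.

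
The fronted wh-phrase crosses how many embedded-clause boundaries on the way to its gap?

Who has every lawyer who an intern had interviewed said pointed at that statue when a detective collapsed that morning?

"who" is extracted from the subject of "pointed".
Boundaries crossed, outermost first: [Ø] — 1 in total.

1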